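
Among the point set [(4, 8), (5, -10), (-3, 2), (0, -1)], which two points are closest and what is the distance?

Computing all pairwise distances among 4 points:

d((4, 8), (5, -10)) = 18.0278
d((4, 8), (-3, 2)) = 9.2195
d((4, 8), (0, -1)) = 9.8489
d((5, -10), (-3, 2)) = 14.4222
d((5, -10), (0, -1)) = 10.2956
d((-3, 2), (0, -1)) = 4.2426 <-- minimum

Closest pair: (-3, 2) and (0, -1) with distance 4.2426

The closest pair is (-3, 2) and (0, -1) with Euclidean distance 4.2426. For 4 points, brute-force pairwise comparison is shown above. For large n, the divide-and-conquer algorithm (sort by x, recurse on halves, check the dividing strip) achieves O(n log n).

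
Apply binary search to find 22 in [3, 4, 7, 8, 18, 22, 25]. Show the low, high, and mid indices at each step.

Binary search for 22 in [3, 4, 7, 8, 18, 22, 25]:

lo=0, hi=6, mid=3, arr[mid]=8 -> 8 < 22, search right half
lo=4, hi=6, mid=5, arr[mid]=22 -> Found target at index 5!

Binary search finds 22 at index 5 after 2 comparisons. The search repeatedly halves the search space by comparing with the middle element.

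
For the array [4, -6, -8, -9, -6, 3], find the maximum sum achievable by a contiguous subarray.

Using Kadane's algorithm on [4, -6, -8, -9, -6, 3]:

Scanning through the array:
Position 1 (value -6): max_ending_here = -2, max_so_far = 4
Position 2 (value -8): max_ending_here = -8, max_so_far = 4
Position 3 (value -9): max_ending_here = -9, max_so_far = 4
Position 4 (value -6): max_ending_here = -6, max_so_far = 4
Position 5 (value 3): max_ending_here = 3, max_so_far = 4

Maximum subarray: [4]
Maximum sum: 4

The maximum subarray is [4] with sum 4. This subarray runs from index 0 to index 0.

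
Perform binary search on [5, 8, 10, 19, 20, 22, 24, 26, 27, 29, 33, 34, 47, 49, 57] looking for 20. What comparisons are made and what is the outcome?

Binary search for 20 in [5, 8, 10, 19, 20, 22, 24, 26, 27, 29, 33, 34, 47, 49, 57]:

lo=0, hi=14, mid=7, arr[mid]=26 -> 26 > 20, search left half
lo=0, hi=6, mid=3, arr[mid]=19 -> 19 < 20, search right half
lo=4, hi=6, mid=5, arr[mid]=22 -> 22 > 20, search left half
lo=4, hi=4, mid=4, arr[mid]=20 -> Found target at index 4!

Binary search finds 20 at index 4 after 4 comparisons. The search repeatedly halves the search space by comparing with the middle element.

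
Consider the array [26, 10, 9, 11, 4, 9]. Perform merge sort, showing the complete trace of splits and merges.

Merge sort trace:

Split: [26, 10, 9, 11, 4, 9] -> [26, 10, 9] and [11, 4, 9]
  Split: [26, 10, 9] -> [26] and [10, 9]
    Split: [10, 9] -> [10] and [9]
    Merge: [10] + [9] -> [9, 10]
  Merge: [26] + [9, 10] -> [9, 10, 26]
  Split: [11, 4, 9] -> [11] and [4, 9]
    Split: [4, 9] -> [4] and [9]
    Merge: [4] + [9] -> [4, 9]
  Merge: [11] + [4, 9] -> [4, 9, 11]
Merge: [9, 10, 26] + [4, 9, 11] -> [4, 9, 9, 10, 11, 26]

Final sorted array: [4, 9, 9, 10, 11, 26]

The merge sort proceeds by recursively splitting the array and merging sorted halves.
After all merges, the sorted array is [4, 9, 9, 10, 11, 26].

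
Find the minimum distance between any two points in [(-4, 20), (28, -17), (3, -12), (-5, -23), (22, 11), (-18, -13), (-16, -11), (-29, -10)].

Computing all pairwise distances among 8 points:

d((-4, 20), (28, -17)) = 48.9183
d((-4, 20), (3, -12)) = 32.7567
d((-4, 20), (-5, -23)) = 43.0116
d((-4, 20), (22, 11)) = 27.5136
d((-4, 20), (-18, -13)) = 35.8469
d((-4, 20), (-16, -11)) = 33.2415
d((-4, 20), (-29, -10)) = 39.0512
d((28, -17), (3, -12)) = 25.4951
d((28, -17), (-5, -23)) = 33.541
d((28, -17), (22, 11)) = 28.6356
d((28, -17), (-18, -13)) = 46.1736
d((28, -17), (-16, -11)) = 44.4072
d((28, -17), (-29, -10)) = 57.4282
d((3, -12), (-5, -23)) = 13.6015
d((3, -12), (22, 11)) = 29.8329
d((3, -12), (-18, -13)) = 21.0238
d((3, -12), (-16, -11)) = 19.0263
d((3, -12), (-29, -10)) = 32.0624
d((-5, -23), (22, 11)) = 43.4166
d((-5, -23), (-18, -13)) = 16.4012
d((-5, -23), (-16, -11)) = 16.2788
d((-5, -23), (-29, -10)) = 27.2947
d((22, 11), (-18, -13)) = 46.6476
d((22, 11), (-16, -11)) = 43.909
d((22, 11), (-29, -10)) = 55.1543
d((-18, -13), (-16, -11)) = 2.8284 <-- minimum
d((-18, -13), (-29, -10)) = 11.4018
d((-16, -11), (-29, -10)) = 13.0384

Closest pair: (-18, -13) and (-16, -11) with distance 2.8284

The closest pair is (-18, -13) and (-16, -11) with Euclidean distance 2.8284. For 8 points, brute-force pairwise comparison is shown above. For large n, the divide-and-conquer algorithm (sort by x, recurse on halves, check the dividing strip) achieves O(n log n).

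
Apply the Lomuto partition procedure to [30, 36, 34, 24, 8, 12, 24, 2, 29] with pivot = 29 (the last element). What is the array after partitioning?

Lomuto partition with pivot = 29:

Initial array: [30, 36, 34, 24, 8, 12, 24, 2, 29]

arr[0]=30 > 29: no swap
arr[1]=36 > 29: no swap
arr[2]=34 > 29: no swap
arr[3]=24 <= 29: swap with position 0, array becomes [24, 36, 34, 30, 8, 12, 24, 2, 29]
arr[4]=8 <= 29: swap with position 1, array becomes [24, 8, 34, 30, 36, 12, 24, 2, 29]
arr[5]=12 <= 29: swap with position 2, array becomes [24, 8, 12, 30, 36, 34, 24, 2, 29]
arr[6]=24 <= 29: swap with position 3, array becomes [24, 8, 12, 24, 36, 34, 30, 2, 29]
arr[7]=2 <= 29: swap with position 4, array becomes [24, 8, 12, 24, 2, 34, 30, 36, 29]

Place pivot at position 5: [24, 8, 12, 24, 2, 29, 30, 36, 34]
Pivot position: 5

After partitioning with pivot 29, the array becomes [24, 8, 12, 24, 2, 29, 30, 36, 34]. The pivot is placed at index 5. All elements to the left of the pivot are <= 29, and all elements to the right are > 29.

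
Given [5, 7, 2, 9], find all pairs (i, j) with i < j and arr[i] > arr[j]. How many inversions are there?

Finding inversions in [5, 7, 2, 9]:

(0, 2): arr[0]=5 > arr[2]=2
(1, 2): arr[1]=7 > arr[2]=2

Total inversions: 2

The array has 2 inversion(s): (0,2), (1,2). Each pair (i,j) satisfies i < j and arr[i] > arr[j].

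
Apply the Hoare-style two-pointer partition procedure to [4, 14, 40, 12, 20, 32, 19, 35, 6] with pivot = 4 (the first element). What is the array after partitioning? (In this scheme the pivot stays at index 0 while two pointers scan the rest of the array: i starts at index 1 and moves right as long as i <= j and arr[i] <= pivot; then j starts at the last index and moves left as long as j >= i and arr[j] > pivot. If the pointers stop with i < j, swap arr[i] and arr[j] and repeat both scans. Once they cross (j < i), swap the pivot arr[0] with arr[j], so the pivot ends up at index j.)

Hoare-style two-pointer partition with pivot = 4:

Initial array: [4, 14, 40, 12, 20, 32, 19, 35, 6]

Pointers start at i = 1, j = 8.
i ends at 1, j ends at 0: the pointers have crossed (j < i), so scanning stops.

j = 0, so swapping arr[0] with arr[j] leaves the pivot at position 0: [4, 14, 40, 12, 20, 32, 19, 35, 6]
Pivot position: 0

After partitioning with pivot 4, the array becomes [4, 14, 40, 12, 20, 32, 19, 35, 6]. The pivot is placed at index 0. All elements to the left of the pivot are <= 4, and all elements to the right are > 4.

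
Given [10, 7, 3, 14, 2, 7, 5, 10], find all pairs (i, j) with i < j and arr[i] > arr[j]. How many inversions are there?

Finding inversions in [10, 7, 3, 14, 2, 7, 5, 10]:

(0, 1): arr[0]=10 > arr[1]=7
(0, 2): arr[0]=10 > arr[2]=3
(0, 4): arr[0]=10 > arr[4]=2
(0, 5): arr[0]=10 > arr[5]=7
(0, 6): arr[0]=10 > arr[6]=5
(1, 2): arr[1]=7 > arr[2]=3
(1, 4): arr[1]=7 > arr[4]=2
(1, 6): arr[1]=7 > arr[6]=5
(2, 4): arr[2]=3 > arr[4]=2
(3, 4): arr[3]=14 > arr[4]=2
(3, 5): arr[3]=14 > arr[5]=7
(3, 6): arr[3]=14 > arr[6]=5
(3, 7): arr[3]=14 > arr[7]=10
(5, 6): arr[5]=7 > arr[6]=5

Total inversions: 14

The array has 14 inversion(s): (0,1), (0,2), (0,4), (0,5), (0,6), (1,2), (1,4), (1,6), (2,4), (3,4), (3,5), (3,6), (3,7), (5,6). Each pair (i,j) satisfies i < j and arr[i] > arr[j].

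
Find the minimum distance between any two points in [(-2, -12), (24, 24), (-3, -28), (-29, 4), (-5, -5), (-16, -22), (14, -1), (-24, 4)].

Computing all pairwise distances among 8 points:

d((-2, -12), (24, 24)) = 44.4072
d((-2, -12), (-3, -28)) = 16.0312
d((-2, -12), (-29, 4)) = 31.3847
d((-2, -12), (-5, -5)) = 7.6158
d((-2, -12), (-16, -22)) = 17.2047
d((-2, -12), (14, -1)) = 19.4165
d((-2, -12), (-24, 4)) = 27.2029
d((24, 24), (-3, -28)) = 58.5918
d((24, 24), (-29, 4)) = 56.648
d((24, 24), (-5, -5)) = 41.0122
d((24, 24), (-16, -22)) = 60.959
d((24, 24), (14, -1)) = 26.9258
d((24, 24), (-24, 4)) = 52.0
d((-3, -28), (-29, 4)) = 41.2311
d((-3, -28), (-5, -5)) = 23.0868
d((-3, -28), (-16, -22)) = 14.3178
d((-3, -28), (14, -1)) = 31.9061
d((-3, -28), (-24, 4)) = 38.2753
d((-29, 4), (-5, -5)) = 25.632
d((-29, 4), (-16, -22)) = 29.0689
d((-29, 4), (14, -1)) = 43.2897
d((-29, 4), (-24, 4)) = 5.0 <-- minimum
d((-5, -5), (-16, -22)) = 20.2485
d((-5, -5), (14, -1)) = 19.4165
d((-5, -5), (-24, 4)) = 21.0238
d((-16, -22), (14, -1)) = 36.6197
d((-16, -22), (-24, 4)) = 27.2029
d((14, -1), (-24, 4)) = 38.3275

Closest pair: (-29, 4) and (-24, 4) with distance 5.0

The closest pair is (-29, 4) and (-24, 4) with Euclidean distance 5.0. For 8 points, brute-force pairwise comparison is shown above. For large n, the divide-and-conquer algorithm (sort by x, recurse on halves, check the dividing strip) achieves O(n log n).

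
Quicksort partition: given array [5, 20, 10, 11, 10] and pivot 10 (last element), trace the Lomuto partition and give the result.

Lomuto partition with pivot = 10:

Initial array: [5, 20, 10, 11, 10]

arr[0]=5 <= 10: swap with position 0, array becomes [5, 20, 10, 11, 10]
arr[1]=20 > 10: no swap
arr[2]=10 <= 10: swap with position 1, array becomes [5, 10, 20, 11, 10]
arr[3]=11 > 10: no swap

Place pivot at position 2: [5, 10, 10, 11, 20]
Pivot position: 2

After partitioning with pivot 10, the array becomes [5, 10, 10, 11, 20]. The pivot is placed at index 2. All elements to the left of the pivot are <= 10, and all elements to the right are > 10.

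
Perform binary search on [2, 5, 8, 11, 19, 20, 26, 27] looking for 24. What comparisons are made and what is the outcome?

Binary search for 24 in [2, 5, 8, 11, 19, 20, 26, 27]:

lo=0, hi=7, mid=3, arr[mid]=11 -> 11 < 24, search right half
lo=4, hi=7, mid=5, arr[mid]=20 -> 20 < 24, search right half
lo=6, hi=7, mid=6, arr[mid]=26 -> 26 > 24, search left half
lo=6 > hi=5, target 24 not found

Binary search determines that 24 is not in the array after 3 comparisons. The search space was exhausted without finding the target.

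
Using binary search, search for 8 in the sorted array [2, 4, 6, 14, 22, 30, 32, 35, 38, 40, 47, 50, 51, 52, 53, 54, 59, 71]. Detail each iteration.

Binary search for 8 in [2, 4, 6, 14, 22, 30, 32, 35, 38, 40, 47, 50, 51, 52, 53, 54, 59, 71]:

lo=0, hi=17, mid=8, arr[mid]=38 -> 38 > 8, search left half
lo=0, hi=7, mid=3, arr[mid]=14 -> 14 > 8, search left half
lo=0, hi=2, mid=1, arr[mid]=4 -> 4 < 8, search right half
lo=2, hi=2, mid=2, arr[mid]=6 -> 6 < 8, search right half
lo=3 > hi=2, target 8 not found

Binary search determines that 8 is not in the array after 4 comparisons. The search space was exhausted without finding the target.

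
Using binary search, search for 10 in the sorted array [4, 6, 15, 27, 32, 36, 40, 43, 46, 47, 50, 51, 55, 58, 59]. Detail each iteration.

Binary search for 10 in [4, 6, 15, 27, 32, 36, 40, 43, 46, 47, 50, 51, 55, 58, 59]:

lo=0, hi=14, mid=7, arr[mid]=43 -> 43 > 10, search left half
lo=0, hi=6, mid=3, arr[mid]=27 -> 27 > 10, search left half
lo=0, hi=2, mid=1, arr[mid]=6 -> 6 < 10, search right half
lo=2, hi=2, mid=2, arr[mid]=15 -> 15 > 10, search left half
lo=2 > hi=1, target 10 not found

Binary search determines that 10 is not in the array after 4 comparisons. The search space was exhausted without finding the target.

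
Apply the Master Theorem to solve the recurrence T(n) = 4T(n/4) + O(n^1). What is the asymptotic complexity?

Master Theorem for T(n) = 4T(n/4) + O(n^1):

a = 4, b = 4, c = 1
log_b(a) = log_4(4) = 1.0000

Case 2: c = 1 = log_4(4) = 1.0000
T(n) = O(n^1 log n) = O(n log n)

For T(n) = 4T(n/4) + O(n^1): log_4(4) = 1.0000. This is Case 2 of the Master Theorem (c = log_b(a), equal work at all levels), giving O(n log n).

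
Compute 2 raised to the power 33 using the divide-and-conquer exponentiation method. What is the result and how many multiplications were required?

Computing 2^33 by squaring (build up from 2^1; each line after the first costs one multiplication):

2^1 = 2
2^2 = (2^1)^2 = 2^2 = 4
2^4 = (2^2)^2 = 4^2 = 16
2^8 = (2^4)^2 = 16^2 = 256
2^16 = (2^8)^2 = 256^2 = 65536
2^32 = (2^16)^2 = 65536^2 = 4294967296
2^33 = 2 * 2^32 = 2 * 4294967296 = 8589934592

Result: 8589934592
Multiplications needed: 6 (6 lines after 2^1)

2^33 = 8589934592. Using exponentiation by squaring, this requires 6 multiplications. The key idea: if the exponent is even, square the half-power; if odd, multiply by the base once.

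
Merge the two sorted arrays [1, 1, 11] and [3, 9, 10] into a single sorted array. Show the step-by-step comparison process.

Merging process:

Compare 1 vs 3: take 1 from left. Merged: [1]
Compare 1 vs 3: take 1 from left. Merged: [1, 1]
Compare 11 vs 3: take 3 from right. Merged: [1, 1, 3]
Compare 11 vs 9: take 9 from right. Merged: [1, 1, 3, 9]
Compare 11 vs 10: take 10 from right. Merged: [1, 1, 3, 9, 10]
Append remaining from left: [11]. Merged: [1, 1, 3, 9, 10, 11]

Final merged array: [1, 1, 3, 9, 10, 11]
Total comparisons: 5

The merged array is [1, 1, 3, 9, 10, 11], requiring 5 comparisons. The merge step runs in O(n) time where n is the total number of elements.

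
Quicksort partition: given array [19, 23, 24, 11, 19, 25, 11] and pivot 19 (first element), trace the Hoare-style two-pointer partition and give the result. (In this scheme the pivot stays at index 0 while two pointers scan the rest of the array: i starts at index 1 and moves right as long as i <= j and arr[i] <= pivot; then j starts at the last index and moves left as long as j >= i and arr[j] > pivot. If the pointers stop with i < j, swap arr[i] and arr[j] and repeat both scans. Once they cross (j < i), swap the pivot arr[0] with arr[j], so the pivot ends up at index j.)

Hoare-style two-pointer partition with pivot = 19:

Initial array: [19, 23, 24, 11, 19, 25, 11]

Pointers start at i = 1, j = 6.
i stops at index 1 (arr[1]=23 > 19), j stops at index 6 (arr[6]=11 <= 19): swap arr[1] and arr[6], array becomes [19, 11, 24, 11, 19, 25, 23]
i stops at index 2 (arr[2]=24 > 19), j stops at index 4 (arr[4]=19 <= 19): swap arr[2] and arr[4], array becomes [19, 11, 19, 11, 24, 25, 23]
i ends at 4, j ends at 3: the pointers have crossed (j < i), so scanning stops.

Swap pivot arr[0] with arr[3] to place pivot at position 3: [11, 11, 19, 19, 24, 25, 23]
Pivot position: 3

After partitioning with pivot 19, the array becomes [11, 11, 19, 19, 24, 25, 23]. The pivot is placed at index 3. All elements to the left of the pivot are <= 19, and all elements to the right are > 19.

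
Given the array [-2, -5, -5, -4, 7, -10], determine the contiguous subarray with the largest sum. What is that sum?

Using Kadane's algorithm on [-2, -5, -5, -4, 7, -10]:

Scanning through the array:
Position 1 (value -5): max_ending_here = -5, max_so_far = -2
Position 2 (value -5): max_ending_here = -5, max_so_far = -2
Position 3 (value -4): max_ending_here = -4, max_so_far = -2
Position 4 (value 7): max_ending_here = 7, max_so_far = 7
Position 5 (value -10): max_ending_here = -3, max_so_far = 7

Maximum subarray: [7]
Maximum sum: 7

The maximum subarray is [7] with sum 7. This subarray runs from index 4 to index 4.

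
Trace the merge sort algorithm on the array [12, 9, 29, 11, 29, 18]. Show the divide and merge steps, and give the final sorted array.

Merge sort trace:

Split: [12, 9, 29, 11, 29, 18] -> [12, 9, 29] and [11, 29, 18]
  Split: [12, 9, 29] -> [12] and [9, 29]
    Split: [9, 29] -> [9] and [29]
    Merge: [9] + [29] -> [9, 29]
  Merge: [12] + [9, 29] -> [9, 12, 29]
  Split: [11, 29, 18] -> [11] and [29, 18]
    Split: [29, 18] -> [29] and [18]
    Merge: [29] + [18] -> [18, 29]
  Merge: [11] + [18, 29] -> [11, 18, 29]
Merge: [9, 12, 29] + [11, 18, 29] -> [9, 11, 12, 18, 29, 29]

Final sorted array: [9, 11, 12, 18, 29, 29]

The merge sort proceeds by recursively splitting the array and merging sorted halves.
After all merges, the sorted array is [9, 11, 12, 18, 29, 29].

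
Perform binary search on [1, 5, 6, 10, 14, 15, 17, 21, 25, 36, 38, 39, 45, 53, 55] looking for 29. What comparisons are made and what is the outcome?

Binary search for 29 in [1, 5, 6, 10, 14, 15, 17, 21, 25, 36, 38, 39, 45, 53, 55]:

lo=0, hi=14, mid=7, arr[mid]=21 -> 21 < 29, search right half
lo=8, hi=14, mid=11, arr[mid]=39 -> 39 > 29, search left half
lo=8, hi=10, mid=9, arr[mid]=36 -> 36 > 29, search left half
lo=8, hi=8, mid=8, arr[mid]=25 -> 25 < 29, search right half
lo=9 > hi=8, target 29 not found

Binary search determines that 29 is not in the array after 4 comparisons. The search space was exhausted without finding the target.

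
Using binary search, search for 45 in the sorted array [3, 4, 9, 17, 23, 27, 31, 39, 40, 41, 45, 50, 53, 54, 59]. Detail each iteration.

Binary search for 45 in [3, 4, 9, 17, 23, 27, 31, 39, 40, 41, 45, 50, 53, 54, 59]:

lo=0, hi=14, mid=7, arr[mid]=39 -> 39 < 45, search right half
lo=8, hi=14, mid=11, arr[mid]=50 -> 50 > 45, search left half
lo=8, hi=10, mid=9, arr[mid]=41 -> 41 < 45, search right half
lo=10, hi=10, mid=10, arr[mid]=45 -> Found target at index 10!

Binary search finds 45 at index 10 after 4 comparisons. The search repeatedly halves the search space by comparing with the middle element.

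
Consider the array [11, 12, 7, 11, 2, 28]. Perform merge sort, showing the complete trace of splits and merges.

Merge sort trace:

Split: [11, 12, 7, 11, 2, 28] -> [11, 12, 7] and [11, 2, 28]
  Split: [11, 12, 7] -> [11] and [12, 7]
    Split: [12, 7] -> [12] and [7]
    Merge: [12] + [7] -> [7, 12]
  Merge: [11] + [7, 12] -> [7, 11, 12]
  Split: [11, 2, 28] -> [11] and [2, 28]
    Split: [2, 28] -> [2] and [28]
    Merge: [2] + [28] -> [2, 28]
  Merge: [11] + [2, 28] -> [2, 11, 28]
Merge: [7, 11, 12] + [2, 11, 28] -> [2, 7, 11, 11, 12, 28]

Final sorted array: [2, 7, 11, 11, 12, 28]

The merge sort proceeds by recursively splitting the array and merging sorted halves.
After all merges, the sorted array is [2, 7, 11, 11, 12, 28].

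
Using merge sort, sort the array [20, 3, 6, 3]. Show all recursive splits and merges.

Merge sort trace:

Split: [20, 3, 6, 3] -> [20, 3] and [6, 3]
  Split: [20, 3] -> [20] and [3]
  Merge: [20] + [3] -> [3, 20]
  Split: [6, 3] -> [6] and [3]
  Merge: [6] + [3] -> [3, 6]
Merge: [3, 20] + [3, 6] -> [3, 3, 6, 20]

Final sorted array: [3, 3, 6, 20]

The merge sort proceeds by recursively splitting the array and merging sorted halves.
After all merges, the sorted array is [3, 3, 6, 20].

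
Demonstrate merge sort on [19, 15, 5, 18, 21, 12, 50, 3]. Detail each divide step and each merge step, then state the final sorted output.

Merge sort trace:

Split: [19, 15, 5, 18, 21, 12, 50, 3] -> [19, 15, 5, 18] and [21, 12, 50, 3]
  Split: [19, 15, 5, 18] -> [19, 15] and [5, 18]
    Split: [19, 15] -> [19] and [15]
    Merge: [19] + [15] -> [15, 19]
    Split: [5, 18] -> [5] and [18]
    Merge: [5] + [18] -> [5, 18]
  Merge: [15, 19] + [5, 18] -> [5, 15, 18, 19]
  Split: [21, 12, 50, 3] -> [21, 12] and [50, 3]
    Split: [21, 12] -> [21] and [12]
    Merge: [21] + [12] -> [12, 21]
    Split: [50, 3] -> [50] and [3]
    Merge: [50] + [3] -> [3, 50]
  Merge: [12, 21] + [3, 50] -> [3, 12, 21, 50]
Merge: [5, 15, 18, 19] + [3, 12, 21, 50] -> [3, 5, 12, 15, 18, 19, 21, 50]

Final sorted array: [3, 5, 12, 15, 18, 19, 21, 50]

The merge sort proceeds by recursively splitting the array and merging sorted halves.
After all merges, the sorted array is [3, 5, 12, 15, 18, 19, 21, 50].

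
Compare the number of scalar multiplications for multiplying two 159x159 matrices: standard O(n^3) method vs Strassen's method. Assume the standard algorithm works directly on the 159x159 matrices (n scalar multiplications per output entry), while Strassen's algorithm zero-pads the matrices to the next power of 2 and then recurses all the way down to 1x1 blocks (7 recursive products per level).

Matrix multiplication for 159x159 matrices:

Strassen's algorithm requires power-of-2 dimensions. Pad 159x159 to 256x256 (next power of 2).

Standard algorithm: 159^3 = 4019679 multiplications
Strassen's algorithm: 7^(log2(256)) = 7^8 = 5764801 multiplications
Difference: 4019679 - 5764801 = -1745122 (Strassen uses MORE here due to padding overhead — for small or just-over-power-of-2 n, padding can outweigh the per-level savings)

Standard: 4019679 multiplications (159^3). Strassen: 5764801 multiplications (7^8, after padding to 256x256). Strassen reduces 8 recursive multiplications to 7 at each level.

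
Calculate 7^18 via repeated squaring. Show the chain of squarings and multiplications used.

Computing 7^18 by squaring (build up from 7^1; each line after the first costs one multiplication):

7^1 = 7
7^2 = (7^1)^2 = 7^2 = 49
7^4 = (7^2)^2 = 49^2 = 2401
7^8 = (7^4)^2 = 2401^2 = 5764801
7^9 = 7 * 7^8 = 7 * 5764801 = 40353607
7^18 = (7^9)^2 = 40353607^2 = 1628413597910449

Result: 1628413597910449
Multiplications needed: 5 (5 lines after 7^1)

7^18 = 1628413597910449. Using exponentiation by squaring, this requires 5 multiplications. The key idea: if the exponent is even, square the half-power; if odd, multiply by the base once.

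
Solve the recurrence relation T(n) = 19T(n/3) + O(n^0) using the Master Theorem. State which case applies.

Master Theorem for T(n) = 19T(n/3) + O(n^0):

a = 19, b = 3, c = 0
log_b(a) = log_3(19) = 2.6801

Case 1: c = 0 < log_3(19) = 2.6801
T(n) = O(n^(log_3 19))

For T(n) = 19T(n/3) + O(n^0): log_3(19) = 2.6801. This is Case 1 of the Master Theorem (c < log_b(a), work dominated by leaves), giving O(n^(log_3 19)).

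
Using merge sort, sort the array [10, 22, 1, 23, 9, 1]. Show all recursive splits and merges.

Merge sort trace:

Split: [10, 22, 1, 23, 9, 1] -> [10, 22, 1] and [23, 9, 1]
  Split: [10, 22, 1] -> [10] and [22, 1]
    Split: [22, 1] -> [22] and [1]
    Merge: [22] + [1] -> [1, 22]
  Merge: [10] + [1, 22] -> [1, 10, 22]
  Split: [23, 9, 1] -> [23] and [9, 1]
    Split: [9, 1] -> [9] and [1]
    Merge: [9] + [1] -> [1, 9]
  Merge: [23] + [1, 9] -> [1, 9, 23]
Merge: [1, 10, 22] + [1, 9, 23] -> [1, 1, 9, 10, 22, 23]

Final sorted array: [1, 1, 9, 10, 22, 23]

The merge sort proceeds by recursively splitting the array and merging sorted halves.
After all merges, the sorted array is [1, 1, 9, 10, 22, 23].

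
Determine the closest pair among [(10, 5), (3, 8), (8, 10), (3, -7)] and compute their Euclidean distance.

Computing all pairwise distances among 4 points:

d((10, 5), (3, 8)) = 7.6158
d((10, 5), (8, 10)) = 5.3852 <-- minimum
d((10, 5), (3, -7)) = 13.8924
d((3, 8), (8, 10)) = 5.3852 <-- minimum
d((3, 8), (3, -7)) = 15.0
d((8, 10), (3, -7)) = 17.72

Minimum distance: 5.3852 (tie among 2 pairs: (10, 5) and (8, 10); (3, 8) and (8, 10))

The minimum Euclidean distance is 5.3852. There is a tie: 2 pairs achieve this minimum — (10, 5) and (8, 10); (3, 8) and (8, 10). Any of these is a valid closest pair. For 4 points, brute-force pairwise comparison is shown above. For large n, the divide-and-conquer algorithm (sort by x, recurse on halves, check the dividing strip) achieves O(n log n).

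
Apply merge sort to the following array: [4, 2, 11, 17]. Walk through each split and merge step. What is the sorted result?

Merge sort trace:

Split: [4, 2, 11, 17] -> [4, 2] and [11, 17]
  Split: [4, 2] -> [4] and [2]
  Merge: [4] + [2] -> [2, 4]
  Split: [11, 17] -> [11] and [17]
  Merge: [11] + [17] -> [11, 17]
Merge: [2, 4] + [11, 17] -> [2, 4, 11, 17]

Final sorted array: [2, 4, 11, 17]

The merge sort proceeds by recursively splitting the array and merging sorted halves.
After all merges, the sorted array is [2, 4, 11, 17].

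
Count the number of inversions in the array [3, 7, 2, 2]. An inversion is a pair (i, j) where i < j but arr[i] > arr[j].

Finding inversions in [3, 7, 2, 2]:

(0, 2): arr[0]=3 > arr[2]=2
(0, 3): arr[0]=3 > arr[3]=2
(1, 2): arr[1]=7 > arr[2]=2
(1, 3): arr[1]=7 > arr[3]=2

Total inversions: 4

The array has 4 inversion(s): (0,2), (0,3), (1,2), (1,3). Each pair (i,j) satisfies i < j and arr[i] > arr[j].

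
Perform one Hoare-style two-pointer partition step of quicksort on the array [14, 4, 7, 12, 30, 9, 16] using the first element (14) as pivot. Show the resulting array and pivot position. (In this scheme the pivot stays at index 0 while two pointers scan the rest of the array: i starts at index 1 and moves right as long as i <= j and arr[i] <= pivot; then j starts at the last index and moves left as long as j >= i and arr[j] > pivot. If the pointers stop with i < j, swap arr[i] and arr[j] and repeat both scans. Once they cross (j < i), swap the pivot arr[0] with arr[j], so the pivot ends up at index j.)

Hoare-style two-pointer partition with pivot = 14:

Initial array: [14, 4, 7, 12, 30, 9, 16]

Pointers start at i = 1, j = 6.
i stops at index 4 (arr[4]=30 > 14), j stops at index 5 (arr[5]=9 <= 14): swap arr[4] and arr[5], array becomes [14, 4, 7, 12, 9, 30, 16]
i ends at 5, j ends at 4: the pointers have crossed (j < i), so scanning stops.

Swap pivot arr[0] with arr[4] to place pivot at position 4: [9, 4, 7, 12, 14, 30, 16]
Pivot position: 4

After partitioning with pivot 14, the array becomes [9, 4, 7, 12, 14, 30, 16]. The pivot is placed at index 4. All elements to the left of the pivot are <= 14, and all elements to the right are > 14.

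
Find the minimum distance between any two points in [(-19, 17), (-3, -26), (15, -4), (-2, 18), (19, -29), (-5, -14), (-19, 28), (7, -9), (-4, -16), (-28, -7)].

Computing all pairwise distances among 10 points:

d((-19, 17), (-3, -26)) = 45.8803
d((-19, 17), (15, -4)) = 39.9625
d((-19, 17), (-2, 18)) = 17.0294
d((-19, 17), (19, -29)) = 59.6657
d((-19, 17), (-5, -14)) = 34.0147
d((-19, 17), (-19, 28)) = 11.0
d((-19, 17), (7, -9)) = 36.7696
d((-19, 17), (-4, -16)) = 36.2491
d((-19, 17), (-28, -7)) = 25.632
d((-3, -26), (15, -4)) = 28.4253
d((-3, -26), (-2, 18)) = 44.0114
d((-3, -26), (19, -29)) = 22.2036
d((-3, -26), (-5, -14)) = 12.1655
d((-3, -26), (-19, 28)) = 56.3205
d((-3, -26), (7, -9)) = 19.7231
d((-3, -26), (-4, -16)) = 10.0499
d((-3, -26), (-28, -7)) = 31.4006
d((15, -4), (-2, 18)) = 27.8029
d((15, -4), (19, -29)) = 25.318
d((15, -4), (-5, -14)) = 22.3607
d((15, -4), (-19, 28)) = 46.6905
d((15, -4), (7, -9)) = 9.434
d((15, -4), (-4, -16)) = 22.4722
d((15, -4), (-28, -7)) = 43.1045
d((-2, 18), (19, -29)) = 51.4782
d((-2, 18), (-5, -14)) = 32.1403
d((-2, 18), (-19, 28)) = 19.7231
d((-2, 18), (7, -9)) = 28.4605
d((-2, 18), (-4, -16)) = 34.0588
d((-2, 18), (-28, -7)) = 36.0694
d((19, -29), (-5, -14)) = 28.3019
d((19, -29), (-19, 28)) = 68.5055
d((19, -29), (7, -9)) = 23.3238
d((19, -29), (-4, -16)) = 26.4197
d((19, -29), (-28, -7)) = 51.8941
d((-5, -14), (-19, 28)) = 44.2719
d((-5, -14), (7, -9)) = 13.0
d((-5, -14), (-4, -16)) = 2.2361 <-- minimum
d((-5, -14), (-28, -7)) = 24.0416
d((-19, 28), (7, -9)) = 45.2217
d((-19, 28), (-4, -16)) = 46.4866
d((-19, 28), (-28, -7)) = 36.1386
d((7, -9), (-4, -16)) = 13.0384
d((7, -9), (-28, -7)) = 35.0571
d((-4, -16), (-28, -7)) = 25.632

Closest pair: (-5, -14) and (-4, -16) with distance 2.2361

The closest pair is (-5, -14) and (-4, -16) with Euclidean distance 2.2361. For 10 points, brute-force pairwise comparison is shown above. For large n, the divide-and-conquer algorithm (sort by x, recurse on halves, check the dividing strip) achieves O(n log n).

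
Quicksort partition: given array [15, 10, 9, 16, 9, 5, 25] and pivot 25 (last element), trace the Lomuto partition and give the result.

Lomuto partition with pivot = 25:

Initial array: [15, 10, 9, 16, 9, 5, 25]

arr[0]=15 <= 25: swap with position 0, array becomes [15, 10, 9, 16, 9, 5, 25]
arr[1]=10 <= 25: swap with position 1, array becomes [15, 10, 9, 16, 9, 5, 25]
arr[2]=9 <= 25: swap with position 2, array becomes [15, 10, 9, 16, 9, 5, 25]
arr[3]=16 <= 25: swap with position 3, array becomes [15, 10, 9, 16, 9, 5, 25]
arr[4]=9 <= 25: swap with position 4, array becomes [15, 10, 9, 16, 9, 5, 25]
arr[5]=5 <= 25: swap with position 5, array becomes [15, 10, 9, 16, 9, 5, 25]

Place pivot at position 6: [15, 10, 9, 16, 9, 5, 25]
Pivot position: 6

After partitioning with pivot 25, the array becomes [15, 10, 9, 16, 9, 5, 25]. The pivot is placed at index 6. All elements to the left of the pivot are <= 25, and all elements to the right are > 25.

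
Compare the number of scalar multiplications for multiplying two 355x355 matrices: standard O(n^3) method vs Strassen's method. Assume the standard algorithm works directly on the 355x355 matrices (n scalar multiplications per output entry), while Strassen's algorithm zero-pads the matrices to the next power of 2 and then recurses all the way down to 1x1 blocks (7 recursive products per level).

Matrix multiplication for 355x355 matrices:

Strassen's algorithm requires power-of-2 dimensions. Pad 355x355 to 512x512 (next power of 2).

Standard algorithm: 355^3 = 44738875 multiplications
Strassen's algorithm: 7^(log2(512)) = 7^9 = 40353607 multiplications
Savings: 44738875 - 40353607 = 4385268 multiplications

Standard: 44738875 multiplications (355^3). Strassen: 40353607 multiplications (7^9, after padding to 512x512). Strassen reduces 8 recursive multiplications to 7 at each level.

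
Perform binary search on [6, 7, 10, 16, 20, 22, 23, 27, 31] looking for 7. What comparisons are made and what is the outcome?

Binary search for 7 in [6, 7, 10, 16, 20, 22, 23, 27, 31]:

lo=0, hi=8, mid=4, arr[mid]=20 -> 20 > 7, search left half
lo=0, hi=3, mid=1, arr[mid]=7 -> Found target at index 1!

Binary search finds 7 at index 1 after 2 comparisons. The search repeatedly halves the search space by comparing with the middle element.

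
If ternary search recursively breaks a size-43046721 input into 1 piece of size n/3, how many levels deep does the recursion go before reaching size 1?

For divide and conquer with division factor 3:

Problem sizes at each level:
Level 0: 43046721
Level 1: 14348907
Level 2: 4782969
Level 3: 1594323
Level 4: 531441
Level 5: 177147
Level 6: 59049
Level 7: 19683
Level 8: 6561
Level 9: 2187
Level 10: 729
Level 11: 243
Level 12: 81
Level 13: 27
Level 14: 9
Level 15: 3
Level 16: 1

The root is level 0 and the size-1 base case is level 16 (the tree spans levels 0 through 16, i.e. 17 levels counting the root), so the depth is the number of divisions: log_3(43046721) = 16

The recursion tree depth is log_3(43046721) = 16. At each level, the problem size is divided by 3, so it takes 16 divisions to reduce to a base case of size 1. The algorithm makes 1 recursive call at each level.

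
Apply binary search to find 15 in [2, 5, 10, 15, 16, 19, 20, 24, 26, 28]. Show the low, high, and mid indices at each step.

Binary search for 15 in [2, 5, 10, 15, 16, 19, 20, 24, 26, 28]:

lo=0, hi=9, mid=4, arr[mid]=16 -> 16 > 15, search left half
lo=0, hi=3, mid=1, arr[mid]=5 -> 5 < 15, search right half
lo=2, hi=3, mid=2, arr[mid]=10 -> 10 < 15, search right half
lo=3, hi=3, mid=3, arr[mid]=15 -> Found target at index 3!

Binary search finds 15 at index 3 after 4 comparisons. The search repeatedly halves the search space by comparing with the middle element.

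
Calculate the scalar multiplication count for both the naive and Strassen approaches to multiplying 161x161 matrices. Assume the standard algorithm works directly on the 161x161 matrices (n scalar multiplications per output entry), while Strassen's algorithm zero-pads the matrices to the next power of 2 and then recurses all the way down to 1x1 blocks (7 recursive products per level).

Matrix multiplication for 161x161 matrices:

Strassen's algorithm requires power-of-2 dimensions. Pad 161x161 to 256x256 (next power of 2).

Standard algorithm: 161^3 = 4173281 multiplications
Strassen's algorithm: 7^(log2(256)) = 7^8 = 5764801 multiplications
Difference: 4173281 - 5764801 = -1591520 (Strassen uses MORE here due to padding overhead — for small or just-over-power-of-2 n, padding can outweigh the per-level savings)

Standard: 4173281 multiplications (161^3). Strassen: 5764801 multiplications (7^8, after padding to 256x256). Strassen reduces 8 recursive multiplications to 7 at each level.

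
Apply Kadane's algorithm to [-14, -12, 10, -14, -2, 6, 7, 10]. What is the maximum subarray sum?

Using Kadane's algorithm on [-14, -12, 10, -14, -2, 6, 7, 10]:

Scanning through the array:
Position 1 (value -12): max_ending_here = -12, max_so_far = -12
Position 2 (value 10): max_ending_here = 10, max_so_far = 10
Position 3 (value -14): max_ending_here = -4, max_so_far = 10
Position 4 (value -2): max_ending_here = -2, max_so_far = 10
Position 5 (value 6): max_ending_here = 6, max_so_far = 10
Position 6 (value 7): max_ending_here = 13, max_so_far = 13
Position 7 (value 10): max_ending_here = 23, max_so_far = 23

Maximum subarray: [6, 7, 10]
Maximum sum: 23

The maximum subarray is [6, 7, 10] with sum 23. This subarray runs from index 5 to index 7.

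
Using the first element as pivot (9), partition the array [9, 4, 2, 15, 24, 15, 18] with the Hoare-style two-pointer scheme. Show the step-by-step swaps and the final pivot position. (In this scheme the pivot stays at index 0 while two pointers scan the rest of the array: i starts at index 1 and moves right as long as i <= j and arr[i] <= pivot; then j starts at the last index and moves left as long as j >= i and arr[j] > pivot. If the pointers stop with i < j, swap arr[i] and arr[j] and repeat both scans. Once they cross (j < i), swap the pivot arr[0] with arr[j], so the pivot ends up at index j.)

Hoare-style two-pointer partition with pivot = 9:

Initial array: [9, 4, 2, 15, 24, 15, 18]

Pointers start at i = 1, j = 6.
i ends at 3, j ends at 2: the pointers have crossed (j < i), so scanning stops.

Swap pivot arr[0] with arr[2] to place pivot at position 2: [2, 4, 9, 15, 24, 15, 18]
Pivot position: 2

After partitioning with pivot 9, the array becomes [2, 4, 9, 15, 24, 15, 18]. The pivot is placed at index 2. All elements to the left of the pivot are <= 9, and all elements to the right are > 9.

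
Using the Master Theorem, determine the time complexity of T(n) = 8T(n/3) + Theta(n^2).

Master Theorem for T(n) = 8T(n/3) + O(n^2):

a = 8, b = 3, c = 2
log_b(a) = log_3(8) = 1.8928

Case 3: c = 2 > log_3(8) = 1.8928
T(n) = O(n^2) = O(n^2)

For T(n) = 8T(n/3) + O(n^2): log_3(8) = 1.8928. This is Case 3 of the Master Theorem (c > log_b(a), work dominated by root), giving O(n^2).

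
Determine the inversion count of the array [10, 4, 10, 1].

Finding inversions in [10, 4, 10, 1]:

(0, 1): arr[0]=10 > arr[1]=4
(0, 3): arr[0]=10 > arr[3]=1
(1, 3): arr[1]=4 > arr[3]=1
(2, 3): arr[2]=10 > arr[3]=1

Total inversions: 4

The array has 4 inversion(s): (0,1), (0,3), (1,3), (2,3). Each pair (i,j) satisfies i < j and arr[i] > arr[j].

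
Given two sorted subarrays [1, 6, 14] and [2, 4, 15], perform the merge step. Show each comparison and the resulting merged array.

Merging process:

Compare 1 vs 2: take 1 from left. Merged: [1]
Compare 6 vs 2: take 2 from right. Merged: [1, 2]
Compare 6 vs 4: take 4 from right. Merged: [1, 2, 4]
Compare 6 vs 15: take 6 from left. Merged: [1, 2, 4, 6]
Compare 14 vs 15: take 14 from left. Merged: [1, 2, 4, 6, 14]
Append remaining from right: [15]. Merged: [1, 2, 4, 6, 14, 15]

Final merged array: [1, 2, 4, 6, 14, 15]
Total comparisons: 5

The merged array is [1, 2, 4, 6, 14, 15], requiring 5 comparisons. The merge step runs in O(n) time where n is the total number of elements.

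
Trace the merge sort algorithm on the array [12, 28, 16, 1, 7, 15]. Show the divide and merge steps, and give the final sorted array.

Merge sort trace:

Split: [12, 28, 16, 1, 7, 15] -> [12, 28, 16] and [1, 7, 15]
  Split: [12, 28, 16] -> [12] and [28, 16]
    Split: [28, 16] -> [28] and [16]
    Merge: [28] + [16] -> [16, 28]
  Merge: [12] + [16, 28] -> [12, 16, 28]
  Split: [1, 7, 15] -> [1] and [7, 15]
    Split: [7, 15] -> [7] and [15]
    Merge: [7] + [15] -> [7, 15]
  Merge: [1] + [7, 15] -> [1, 7, 15]
Merge: [12, 16, 28] + [1, 7, 15] -> [1, 7, 12, 15, 16, 28]

Final sorted array: [1, 7, 12, 15, 16, 28]

The merge sort proceeds by recursively splitting the array and merging sorted halves.
After all merges, the sorted array is [1, 7, 12, 15, 16, 28].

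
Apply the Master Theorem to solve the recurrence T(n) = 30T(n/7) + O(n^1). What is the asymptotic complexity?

Master Theorem for T(n) = 30T(n/7) + O(n^1):

a = 30, b = 7, c = 1
log_b(a) = log_7(30) = 1.7479

Case 1: c = 1 < log_7(30) = 1.7479
T(n) = O(n^(log_7 30))

For T(n) = 30T(n/7) + O(n^1): log_7(30) = 1.7479. This is Case 1 of the Master Theorem (c < log_b(a), work dominated by leaves), giving O(n^(log_7 30)).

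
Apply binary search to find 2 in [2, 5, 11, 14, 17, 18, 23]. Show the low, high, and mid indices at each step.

Binary search for 2 in [2, 5, 11, 14, 17, 18, 23]:

lo=0, hi=6, mid=3, arr[mid]=14 -> 14 > 2, search left half
lo=0, hi=2, mid=1, arr[mid]=5 -> 5 > 2, search left half
lo=0, hi=0, mid=0, arr[mid]=2 -> Found target at index 0!

Binary search finds 2 at index 0 after 3 comparisons. The search repeatedly halves the search space by comparing with the middle element.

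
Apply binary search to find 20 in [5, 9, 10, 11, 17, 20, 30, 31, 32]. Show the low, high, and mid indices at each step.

Binary search for 20 in [5, 9, 10, 11, 17, 20, 30, 31, 32]:

lo=0, hi=8, mid=4, arr[mid]=17 -> 17 < 20, search right half
lo=5, hi=8, mid=6, arr[mid]=30 -> 30 > 20, search left half
lo=5, hi=5, mid=5, arr[mid]=20 -> Found target at index 5!

Binary search finds 20 at index 5 after 3 comparisons. The search repeatedly halves the search space by comparing with the middle element.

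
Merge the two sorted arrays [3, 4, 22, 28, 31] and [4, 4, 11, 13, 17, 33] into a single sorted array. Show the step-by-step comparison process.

Merging process:

Compare 3 vs 4: take 3 from left. Merged: [3]
Compare 4 vs 4: take 4 from left. Merged: [3, 4]
Compare 22 vs 4: take 4 from right. Merged: [3, 4, 4]
Compare 22 vs 4: take 4 from right. Merged: [3, 4, 4, 4]
Compare 22 vs 11: take 11 from right. Merged: [3, 4, 4, 4, 11]
Compare 22 vs 13: take 13 from right. Merged: [3, 4, 4, 4, 11, 13]
Compare 22 vs 17: take 17 from right. Merged: [3, 4, 4, 4, 11, 13, 17]
Compare 22 vs 33: take 22 from left. Merged: [3, 4, 4, 4, 11, 13, 17, 22]
Compare 28 vs 33: take 28 from left. Merged: [3, 4, 4, 4, 11, 13, 17, 22, 28]
Compare 31 vs 33: take 31 from left. Merged: [3, 4, 4, 4, 11, 13, 17, 22, 28, 31]
Append remaining from right: [33]. Merged: [3, 4, 4, 4, 11, 13, 17, 22, 28, 31, 33]

Final merged array: [3, 4, 4, 4, 11, 13, 17, 22, 28, 31, 33]
Total comparisons: 10

The merged array is [3, 4, 4, 4, 11, 13, 17, 22, 28, 31, 33], requiring 10 comparisons. The merge step runs in O(n) time where n is the total number of elements.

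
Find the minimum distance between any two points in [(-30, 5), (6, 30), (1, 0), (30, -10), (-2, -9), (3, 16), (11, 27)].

Computing all pairwise distances among 7 points:

d((-30, 5), (6, 30)) = 43.8292
d((-30, 5), (1, 0)) = 31.4006
d((-30, 5), (30, -10)) = 61.8466
d((-30, 5), (-2, -9)) = 31.305
d((-30, 5), (3, 16)) = 34.7851
d((-30, 5), (11, 27)) = 46.5296
d((6, 30), (1, 0)) = 30.4138
d((6, 30), (30, -10)) = 46.6476
d((6, 30), (-2, -9)) = 39.8121
d((6, 30), (3, 16)) = 14.3178
d((6, 30), (11, 27)) = 5.831 <-- minimum
d((1, 0), (30, -10)) = 30.6757
d((1, 0), (-2, -9)) = 9.4868
d((1, 0), (3, 16)) = 16.1245
d((1, 0), (11, 27)) = 28.7924
d((30, -10), (-2, -9)) = 32.0156
d((30, -10), (3, 16)) = 37.4833
d((30, -10), (11, 27)) = 41.5933
d((-2, -9), (3, 16)) = 25.4951
d((-2, -9), (11, 27)) = 38.2753
d((3, 16), (11, 27)) = 13.6015

Closest pair: (6, 30) and (11, 27) with distance 5.831

The closest pair is (6, 30) and (11, 27) with Euclidean distance 5.831. For 7 points, brute-force pairwise comparison is shown above. For large n, the divide-and-conquer algorithm (sort by x, recurse on halves, check the dividing strip) achieves O(n log n).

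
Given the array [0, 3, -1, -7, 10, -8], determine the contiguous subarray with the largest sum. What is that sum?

Using Kadane's algorithm on [0, 3, -1, -7, 10, -8]:

Scanning through the array:
Position 1 (value 3): max_ending_here = 3, max_so_far = 3
Position 2 (value -1): max_ending_here = 2, max_so_far = 3
Position 3 (value -7): max_ending_here = -5, max_so_far = 3
Position 4 (value 10): max_ending_here = 10, max_so_far = 10
Position 5 (value -8): max_ending_here = 2, max_so_far = 10

Maximum subarray: [10]
Maximum sum: 10

The maximum subarray is [10] with sum 10. This subarray runs from index 4 to index 4.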